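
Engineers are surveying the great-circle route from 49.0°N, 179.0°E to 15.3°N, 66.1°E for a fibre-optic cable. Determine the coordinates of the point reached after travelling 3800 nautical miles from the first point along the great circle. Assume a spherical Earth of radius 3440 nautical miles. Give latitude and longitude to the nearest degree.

≈ 37°N, 88°E

The haversine formula gives a central angle δ ≈ 1.618 rad (92.7°) between the endpoints. The total great-circle distance is δ·R ≈ 1.618 × 3440 ≈ 5566 nmi, so the target fraction is f = 3800/5566 ≈ 0.683.
Interpolate at f ≈ 0.683 with slerp weights a = sin((1−f)δ)/sin δ ≈ 0.492, b = sin(fδ)/sin δ ≈ 0.894.
p = a·p₁ + b·p₂ ≈ (0.027, 0.794, 0.607); φ = arcsin(p_z) ≈ 37.37°, λ = atan2(p_y, p_x) ≈ 88.05°.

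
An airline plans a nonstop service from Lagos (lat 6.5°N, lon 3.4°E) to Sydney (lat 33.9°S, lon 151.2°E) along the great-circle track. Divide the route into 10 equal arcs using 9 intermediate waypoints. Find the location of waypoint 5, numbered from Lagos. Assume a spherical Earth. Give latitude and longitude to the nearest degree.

Convert each endpoint to a unit vector on the sphere (x = cos φ cos λ, y = cos φ sin λ, z = sin φ).
The central angle between the endpoints is δ = arccos(p₁·p₂) ≈ 2.436 rad (139.6°).
Interpolate at f = 5/10 with slerp weights a = sin((1−f)δ)/sin δ ≈ 1.446, b = sin(fδ)/sin δ ≈ 1.446.
p = a·p₁ + b·p₂ ≈ (0.383, 0.664, -0.643); φ = arcsin(p_z) ≈ -40.01°, λ = atan2(p_y, p_x) ≈ 60.04°.

≈ lat 40°S, lon 60°E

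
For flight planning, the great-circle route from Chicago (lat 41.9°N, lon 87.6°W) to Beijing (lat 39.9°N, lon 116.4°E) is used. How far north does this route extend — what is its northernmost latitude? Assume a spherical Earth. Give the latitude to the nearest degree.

≈ 77°N

The great circle lies in the plane with unit normal n̂ = (p₁ × p₂)/|p₁ × p₂|.
Here n̂_z ≈ -0.233; the vertex latitude is φ_max = arccos|n̂_z| ≈ 76.5°.
Check via Clairaut: cos φ_max = |cos φ₁| · sin C = cos(41.9°)·sin(18.3°) ≈ 0.233, again giving ≈ 76.5°.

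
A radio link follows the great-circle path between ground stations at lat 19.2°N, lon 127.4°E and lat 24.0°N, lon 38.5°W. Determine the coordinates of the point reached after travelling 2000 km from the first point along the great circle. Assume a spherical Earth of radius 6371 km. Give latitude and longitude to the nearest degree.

≈ lat 36°N, lon 121°E

The haversine formula gives a central angle δ ≈ 2.350 rad (134.7°) between the endpoints. The total great-circle distance is δ·R ≈ 2.350 × 6371 ≈ 14974 km, so the target fraction is f = 2000/14974 ≈ 0.134.
Interpolate at f ≈ 0.134 with slerp weights a = sin((1−f)δ)/sin δ ≈ 1.256, b = sin(fδ)/sin δ ≈ 0.434.
p = a·p₁ + b·p₂ ≈ (-0.410, 0.696, 0.590); φ = arcsin(p_z) ≈ 36.14°, λ = atan2(p_y, p_x) ≈ 120.53°.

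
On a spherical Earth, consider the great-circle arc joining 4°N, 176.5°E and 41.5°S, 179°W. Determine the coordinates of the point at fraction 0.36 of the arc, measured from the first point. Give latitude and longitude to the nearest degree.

≈ 12°S, 178°E

Write both endpoints as unit vectors p₁, p₂ with components (cos φ cos λ, cos φ sin λ, sin φ).
The central angle between the endpoints is δ = arccos(p₁·p₂) ≈ 0.797 rad (45.7°).
Interpolate at f = 0.36 with slerp weights a = sin((1−f)δ)/sin δ ≈ 0.683, b = sin(fδ)/sin δ ≈ 0.396.
p = a·p₁ + b·p₂ ≈ (-0.976, 0.036, -0.215); φ = arcsin(p_z) ≈ -12.39°, λ = atan2(p_y, p_x) ≈ 177.86°.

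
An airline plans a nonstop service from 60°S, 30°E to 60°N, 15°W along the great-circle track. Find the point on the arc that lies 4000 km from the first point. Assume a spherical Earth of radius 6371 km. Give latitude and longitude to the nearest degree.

≈ 26°S, 14°E

From cos δ = sin φ₁ sin φ₂ + cos φ₁ cos φ₂ cos Δλ, the central angle is δ ≈ 2.181 rad (125.0°). The total great-circle distance is δ·R ≈ 2.181 × 6371 ≈ 13897 km, so the target fraction is f = 4000/13897 ≈ 0.288.
Interpolate at f ≈ 0.288 with slerp weights a = sin((1−f)δ)/sin δ ≈ 1.220, b = sin(fδ)/sin δ ≈ 0.717.
p = a·p₁ + b·p₂ ≈ (0.875, 0.212, -0.436); φ = arcsin(p_z) ≈ -25.84°, λ = atan2(p_y, p_x) ≈ 13.64°.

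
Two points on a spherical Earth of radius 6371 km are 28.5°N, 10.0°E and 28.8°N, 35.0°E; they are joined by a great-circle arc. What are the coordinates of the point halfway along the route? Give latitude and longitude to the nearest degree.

≈ 29°N, 22°E

Convert each endpoint to a unit vector on the sphere (x = cos φ cos λ, y = cos φ sin λ, z = sin φ).
The central angle between the endpoints is δ = arccos(p₁·p₂) ≈ 0.382 rad (21.9°).
Interpolate at f = 1/2 with slerp weights a = sin((1−f)δ)/sin δ ≈ 0.509, b = sin(fδ)/sin δ ≈ 0.509.
p = a·p₁ + b·p₂ ≈ (0.806, 0.334, 0.488); φ = arcsin(p_z) ≈ 29.23°, λ = atan2(p_y, p_x) ≈ 22.48°.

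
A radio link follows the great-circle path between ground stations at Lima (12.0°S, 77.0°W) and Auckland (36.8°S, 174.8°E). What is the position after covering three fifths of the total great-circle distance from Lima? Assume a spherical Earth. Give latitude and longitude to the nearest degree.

≈ 40°S, 135°W

Write both endpoints as unit vectors p₁, p₂ with components (cos φ cos λ, cos φ sin λ, sin φ).
The central angle between the endpoints is δ = arccos(p₁·p₂) ≈ 1.691 rad (96.9°).
Interpolate at f = 3/5 with slerp weights a = sin((1−f)δ)/sin δ ≈ 0.631, b = sin(fδ)/sin δ ≈ 0.856.
p = a·p₁ + b·p₂ ≈ (-0.543, -0.539, -0.644); φ = arcsin(p_z) ≈ -40.06°, λ = atan2(p_y, p_x) ≈ -135.24°.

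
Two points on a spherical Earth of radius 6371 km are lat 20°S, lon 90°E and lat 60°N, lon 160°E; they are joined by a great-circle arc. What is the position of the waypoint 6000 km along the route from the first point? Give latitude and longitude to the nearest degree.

Convert each endpoint to a unit vector on the sphere (x = cos φ cos λ, y = cos φ sin λ, z = sin φ).
The central angle between the endpoints is δ = arccos(p₁·p₂) ≈ 1.707 rad (97.8°). The total great-circle distance is δ·R ≈ 1.707 × 6371 ≈ 10873 km, so the target fraction is f = 6000/10873 ≈ 0.552.
Interpolate at f ≈ 0.552 with slerp weights a = sin((1−f)δ)/sin δ ≈ 0.699, b = sin(fδ)/sin δ ≈ 0.816.
p = a·p₁ + b·p₂ ≈ (-0.383, 0.796, 0.468); φ = arcsin(p_z) ≈ 27.89°, λ = atan2(p_y, p_x) ≈ 115.71°.

≈ lat 28°N, lon 116°E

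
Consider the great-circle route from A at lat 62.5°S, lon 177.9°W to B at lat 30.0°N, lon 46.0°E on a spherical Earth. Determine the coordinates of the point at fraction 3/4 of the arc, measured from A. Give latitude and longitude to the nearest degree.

Write both endpoints as unit vectors p₁, p₂ with components (cos φ cos λ, cos φ sin λ, sin φ).
The central angle between the endpoints is δ = arccos(p₁·p₂) ≈ 2.392 rad (137.0°).
Interpolate at f = 3/4 with slerp weights a = sin((1−f)δ)/sin δ ≈ 0.826, b = sin(fδ)/sin δ ≈ 1.431.
p = a·p₁ + b·p₂ ≈ (0.480, 0.877, -0.017); φ = arcsin(p_z) ≈ -0.98°, λ = atan2(p_y, p_x) ≈ 61.33°.

≈ lat 1°S, lon 61°E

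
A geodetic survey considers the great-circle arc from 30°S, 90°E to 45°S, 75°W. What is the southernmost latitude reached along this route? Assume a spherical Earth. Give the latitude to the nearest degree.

≈ 81°S

The great circle lies in the plane with unit normal n̂ = (p₁ × p₂)/|p₁ × p₂|.
Here n̂_z ≈ -0.163; the vertex latitude is φ_max = arccos|n̂_z| ≈ 80.6°.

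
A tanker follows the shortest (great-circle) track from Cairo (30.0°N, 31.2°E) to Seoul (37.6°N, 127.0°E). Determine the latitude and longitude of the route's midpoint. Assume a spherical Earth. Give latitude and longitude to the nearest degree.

≈ 45°N, 76°E

Write both endpoints as unit vectors p₁, p₂ with components (cos φ cos λ, cos φ sin λ, sin φ).
The central angle between the endpoints is δ = arccos(p₁·p₂) ≈ 1.333 rad (76.4°).
Interpolate at f = 1/2 with slerp weights a = sin((1−f)δ)/sin δ ≈ 0.636, b = sin(fδ)/sin δ ≈ 0.636.
p = a·p₁ + b·p₂ ≈ (0.168, 0.688, 0.706); φ = arcsin(p_z) ≈ 44.92°, λ = atan2(p_y, p_x) ≈ 76.28°.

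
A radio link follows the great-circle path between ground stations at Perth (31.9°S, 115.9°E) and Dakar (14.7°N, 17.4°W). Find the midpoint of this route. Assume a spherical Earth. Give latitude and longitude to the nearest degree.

≈ 21°S, 41°E

The haversine formula gives a central angle δ ≈ 2.342 rad (134.2°) between the endpoints.
Interpolate at f = 1/2 with slerp weights a = sin((1−f)δ)/sin δ ≈ 1.285, b = sin(fδ)/sin δ ≈ 1.285.
p = a·p₁ + b·p₂ ≈ (0.710, 0.610, -0.353); φ = arcsin(p_z) ≈ -20.67°, λ = atan2(p_y, p_x) ≈ 40.67°.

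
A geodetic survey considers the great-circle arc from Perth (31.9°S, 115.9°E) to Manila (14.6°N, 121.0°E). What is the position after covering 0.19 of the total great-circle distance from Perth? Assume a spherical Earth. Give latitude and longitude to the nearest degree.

Write both endpoints as unit vectors p₁, p₂ with components (cos φ cos λ, cos φ sin λ, sin φ).
The central angle between the endpoints is δ = arccos(p₁·p₂) ≈ 0.816 rad (46.8°).
Interpolate at f = 0.19 with slerp weights a = sin((1−f)δ)/sin δ ≈ 0.843, b = sin(fδ)/sin δ ≈ 0.212.
p = a·p₁ + b·p₂ ≈ (-0.418, 0.819, -0.392); φ = arcsin(p_z) ≈ -23.07°, λ = atan2(p_y, p_x) ≈ 117.04°.

≈ (23°S, 117°E)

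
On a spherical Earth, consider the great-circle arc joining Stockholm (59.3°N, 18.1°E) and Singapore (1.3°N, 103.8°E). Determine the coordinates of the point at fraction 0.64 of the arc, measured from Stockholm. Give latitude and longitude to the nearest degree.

From cos δ = sin φ₁ sin φ₂ + cos φ₁ cos φ₂ cos Δλ, the central angle is δ ≈ 1.513 rad (86.7°).
Interpolate at f = 0.64 with slerp weights a = sin((1−f)δ)/sin δ ≈ 0.519, b = sin(fδ)/sin δ ≈ 0.825.
p = a·p₁ + b·p₂ ≈ (0.055, 0.884, 0.465); φ = arcsin(p_z) ≈ 27.71°, λ = atan2(p_y, p_x) ≈ 86.43°.

≈ 28°N, 86°E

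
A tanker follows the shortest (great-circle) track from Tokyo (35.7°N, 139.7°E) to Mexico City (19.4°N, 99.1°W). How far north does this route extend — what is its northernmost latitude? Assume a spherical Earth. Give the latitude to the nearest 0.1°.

≈ 48.0°N

The great circle lies in the plane with unit normal n̂ = (p₁ × p₂)/|p₁ × p₂|.
Here n̂_z ≈ +0.669; the vertex latitude is φ_max = arccos|n̂_z| ≈ 48.0°.
Check via Clairaut: cos φ_max = |cos φ₁| · sin C = cos(35.7°)·sin(55.5°) ≈ 0.669, again giving ≈ 48.0°.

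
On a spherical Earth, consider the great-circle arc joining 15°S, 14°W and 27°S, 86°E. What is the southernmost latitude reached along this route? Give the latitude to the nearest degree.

The great circle lies in the plane with unit normal n̂ = (p₁ × p₂)/|p₁ × p₂|.
Here n̂_z ≈ +0.848; the vertex latitude is φ_max = arccos|n̂_z| ≈ 32.0°.

≈ 32°S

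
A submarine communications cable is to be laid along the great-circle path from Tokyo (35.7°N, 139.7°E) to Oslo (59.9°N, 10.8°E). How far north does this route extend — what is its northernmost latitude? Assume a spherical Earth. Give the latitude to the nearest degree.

The great circle lies in the plane with unit normal n̂ = (p₁ × p₂)/|p₁ × p₂|.
Here n̂_z ≈ -0.327; the vertex latitude is φ_max = arccos|n̂_z| ≈ 70.9°.
Check via Clairaut: cos φ_max = |cos φ₁| · sin C = cos(35.7°)·sin(23.8°) ≈ 0.327, again giving ≈ 70.9°.

≈ 71°N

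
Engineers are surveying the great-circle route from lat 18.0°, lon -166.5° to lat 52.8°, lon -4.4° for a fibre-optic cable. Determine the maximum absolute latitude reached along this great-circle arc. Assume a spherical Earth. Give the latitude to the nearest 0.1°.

The great circle lies in the plane with unit normal n̂ = (p₁ × p₂)/|p₁ × p₂|.
Here n̂_z ≈ +0.185; the vertex latitude is φ_max = arccos|n̂_z| ≈ 79.3°.
Check via Clairaut: cos φ_max = |cos φ₁| · sin C = cos(18.0°)·sin(11.2°) ≈ 0.185, again giving ≈ 79.3°.

≈ 79.3°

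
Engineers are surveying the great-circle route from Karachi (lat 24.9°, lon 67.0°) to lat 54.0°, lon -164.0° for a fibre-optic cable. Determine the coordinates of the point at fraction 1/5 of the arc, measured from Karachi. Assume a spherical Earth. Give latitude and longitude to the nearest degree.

Convert each endpoint to a unit vector on the sphere (x = cos φ cos λ, y = cos φ sin λ, z = sin φ).
The central angle between the endpoints is δ = arccos(p₁·p₂) ≈ 1.566 rad (89.7°).
Interpolate at f = 1/5 with slerp weights a = sin((1−f)δ)/sin δ ≈ 0.950, b = sin(fδ)/sin δ ≈ 0.308.
p = a·p₁ + b·p₂ ≈ (0.163, 0.743, 0.649); φ = arcsin(p_z) ≈ 40.48°, λ = atan2(p_y, p_x) ≈ 77.66°.

≈ lat 40°, lon 78°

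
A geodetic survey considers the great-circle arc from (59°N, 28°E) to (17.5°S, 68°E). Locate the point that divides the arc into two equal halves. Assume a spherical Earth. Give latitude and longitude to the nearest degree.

≈ (22°N, 54°E)

From cos δ = sin φ₁ sin φ₂ + cos φ₁ cos φ₂ cos Δλ, the central angle is δ ≈ 1.452 rad (83.2°).
Interpolate at f = 1/2 with slerp weights a = sin((1−f)δ)/sin δ ≈ 0.669, b = sin(fδ)/sin δ ≈ 0.669.
p = a·p₁ + b·p₂ ≈ (0.543, 0.753, 0.372); φ = arcsin(p_z) ≈ 21.84°, λ = atan2(p_y, p_x) ≈ 54.20°.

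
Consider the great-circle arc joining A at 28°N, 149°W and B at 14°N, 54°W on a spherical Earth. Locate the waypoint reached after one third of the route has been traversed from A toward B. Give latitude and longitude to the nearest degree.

≈ 31°N, 115°W

Write both endpoints as unit vectors p₁, p₂ with components (cos φ cos λ, cos φ sin λ, sin φ).
The central angle between the endpoints is δ = arccos(p₁·p₂) ≈ 1.532 rad (87.8°).
Interpolate at f = 1/3 with slerp weights a = sin((1−f)δ)/sin δ ≈ 0.853, b = sin(fδ)/sin δ ≈ 0.489.
p = a·p₁ + b·p₂ ≈ (-0.367, -0.772, 0.519); φ = arcsin(p_z) ≈ 31.26°, λ = atan2(p_y, p_x) ≈ -115.42°.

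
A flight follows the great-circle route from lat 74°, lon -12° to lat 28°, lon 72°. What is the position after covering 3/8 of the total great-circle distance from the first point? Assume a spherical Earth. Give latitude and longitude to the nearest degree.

≈ lat 63°, lon 47°

From cos δ = sin φ₁ sin φ₂ + cos φ₁ cos φ₂ cos Δλ, the central angle is δ ≈ 1.074 rad (61.5°).
Interpolate at f = 3/8 with slerp weights a = sin((1−f)δ)/sin δ ≈ 0.707, b = sin(fδ)/sin δ ≈ 0.446.
p = a·p₁ + b·p₂ ≈ (0.312, 0.334, 0.889); φ = arcsin(p_z) ≈ 62.79°, λ = atan2(p_y, p_x) ≈ 46.90°.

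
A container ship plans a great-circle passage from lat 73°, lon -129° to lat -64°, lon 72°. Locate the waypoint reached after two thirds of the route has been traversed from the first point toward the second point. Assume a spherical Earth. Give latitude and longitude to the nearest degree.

Write both endpoints as unit vectors p₁, p₂ with components (cos φ cos λ, cos φ sin λ, sin φ).
The central angle between the endpoints is δ = arccos(p₁·p₂) ≈ 2.937 rad (168.3°).
Interpolate at f = 2/3 with slerp weights a = sin((1−f)δ)/sin δ ≈ 4.088, b = sin(fδ)/sin δ ≈ 4.561.
p = a·p₁ + b·p₂ ≈ (-0.134, 0.973, -0.190); φ = arcsin(p_z) ≈ -10.94°, λ = atan2(p_y, p_x) ≈ 97.87°.

≈ lat -11°, lon 98°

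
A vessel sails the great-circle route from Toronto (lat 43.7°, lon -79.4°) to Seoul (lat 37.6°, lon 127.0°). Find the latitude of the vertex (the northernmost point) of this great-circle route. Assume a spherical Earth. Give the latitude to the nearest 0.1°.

The great circle lies in the plane with unit normal n̂ = (p₁ × p₂)/|p₁ × p₂|.
Here n̂_z ≈ -0.256; the vertex latitude is φ_max = arccos|n̂_z| ≈ 75.2°.

≈ 75.2°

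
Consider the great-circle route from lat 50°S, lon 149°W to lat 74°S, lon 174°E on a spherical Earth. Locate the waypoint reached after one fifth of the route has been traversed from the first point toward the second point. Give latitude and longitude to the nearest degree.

From cos δ = sin φ₁ sin φ₂ + cos φ₁ cos φ₂ cos Δλ, the central angle is δ ≈ 0.499 rad (28.6°).
Interpolate at f = 1/5 with slerp weights a = sin((1−f)δ)/sin δ ≈ 0.812, b = sin(fδ)/sin δ ≈ 0.208.
p = a·p₁ + b·p₂ ≈ (-0.505, -0.263, -0.822); φ = arcsin(p_z) ≈ -55.32°, λ = atan2(p_y, p_x) ≈ -152.48°.

≈ lat 55°S, lon 152°W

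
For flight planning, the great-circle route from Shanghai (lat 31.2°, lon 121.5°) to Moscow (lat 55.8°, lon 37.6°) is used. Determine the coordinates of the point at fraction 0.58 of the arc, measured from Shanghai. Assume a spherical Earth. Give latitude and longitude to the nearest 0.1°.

Convert each endpoint to a unit vector on the sphere (x = cos φ cos λ, y = cos φ sin λ, z = sin φ).
The central angle between the endpoints is δ = arccos(p₁·p₂) ≈ 1.071 rad (61.3°).
Interpolate at f = 0.58 with slerp weights a = sin((1−f)δ)/sin δ ≈ 0.495, b = sin(fδ)/sin δ ≈ 0.663.
p = a·p₁ + b·p₂ ≈ (0.074, 0.589, 0.805); φ = arcsin(p_z) ≈ 53.61°, λ = atan2(p_y, p_x) ≈ 82.85°.

≈ lat 53.6°, lon 82.8°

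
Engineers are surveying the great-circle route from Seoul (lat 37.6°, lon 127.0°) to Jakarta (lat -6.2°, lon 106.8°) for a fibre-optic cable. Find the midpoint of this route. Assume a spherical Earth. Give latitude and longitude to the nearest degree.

≈ lat 16°, lon 116°

Write both endpoints as unit vectors p₁, p₂ with components (cos φ cos λ, cos φ sin λ, sin φ).
The central angle between the endpoints is δ = arccos(p₁·p₂) ≈ 0.832 rad (47.7°).
Interpolate at f = 1/2 with slerp weights a = sin((1−f)δ)/sin δ ≈ 0.547, b = sin(fδ)/sin δ ≈ 0.547.
p = a·p₁ + b·p₂ ≈ (-0.418, 0.866, 0.274); φ = arcsin(p_z) ≈ 15.93°, λ = atan2(p_y, p_x) ≈ 115.75°.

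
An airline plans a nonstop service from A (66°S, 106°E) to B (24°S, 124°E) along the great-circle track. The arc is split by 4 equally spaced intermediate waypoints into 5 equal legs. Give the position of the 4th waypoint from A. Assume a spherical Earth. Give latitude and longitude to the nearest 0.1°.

≈ (32.5°S, 122.1°E)

The haversine formula gives a central angle δ ≈ 0.760 rad (43.5°) between the endpoints.
Interpolate at f = 4/5 with slerp weights a = sin((1−f)δ)/sin δ ≈ 0.220, b = sin(fδ)/sin δ ≈ 0.829.
p = a·p₁ + b·p₂ ≈ (-0.448, 0.714, -0.538); φ = arcsin(p_z) ≈ -32.55°, λ = atan2(p_y, p_x) ≈ 122.12°.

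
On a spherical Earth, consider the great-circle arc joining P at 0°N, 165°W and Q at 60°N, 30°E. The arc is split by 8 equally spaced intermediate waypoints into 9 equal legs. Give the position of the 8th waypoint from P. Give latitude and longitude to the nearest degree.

≈ 72°N, 43°E

Convert each endpoint to a unit vector on the sphere (x = cos φ cos λ, y = cos φ sin λ, z = sin φ).
The central angle between the endpoints is δ = arccos(p₁·p₂) ≈ 2.075 rad (118.9°).
Interpolate at f = 8/9 with slerp weights a = sin((1−f)δ)/sin δ ≈ 0.261, b = sin(fδ)/sin δ ≈ 1.100.
p = a·p₁ + b·p₂ ≈ (0.224, 0.207, 0.952); φ = arcsin(p_z) ≈ 72.22°, λ = atan2(p_y, p_x) ≈ 42.78°.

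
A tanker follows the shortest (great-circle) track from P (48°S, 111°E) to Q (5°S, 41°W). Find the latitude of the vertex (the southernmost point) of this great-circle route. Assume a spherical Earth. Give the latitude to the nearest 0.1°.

≈ 68.4°S

The great circle lies in the plane with unit normal n̂ = (p₁ × p₂)/|p₁ × p₂|.
Here n̂_z ≈ -0.367; the vertex latitude is φ_max = arccos|n̂_z| ≈ 68.4°.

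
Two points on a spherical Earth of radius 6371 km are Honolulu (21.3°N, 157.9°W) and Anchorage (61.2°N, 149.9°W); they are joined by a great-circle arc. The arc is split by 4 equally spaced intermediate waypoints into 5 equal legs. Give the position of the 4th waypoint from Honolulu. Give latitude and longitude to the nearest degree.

Write both endpoints as unit vectors p₁, p₂ with components (cos φ cos λ, cos φ sin λ, sin φ).
The central angle between the endpoints is δ = arccos(p₁·p₂) ≈ 0.703 rad (40.3°).
Interpolate at f = 4/5 with slerp weights a = sin((1−f)δ)/sin δ ≈ 0.217, b = sin(fδ)/sin δ ≈ 0.825.
p = a·p₁ + b·p₂ ≈ (-0.531, -0.275, 0.801); φ = arcsin(p_z) ≈ 53.27°, λ = atan2(p_y, p_x) ≈ -152.59°.

≈ 53°N, 153°W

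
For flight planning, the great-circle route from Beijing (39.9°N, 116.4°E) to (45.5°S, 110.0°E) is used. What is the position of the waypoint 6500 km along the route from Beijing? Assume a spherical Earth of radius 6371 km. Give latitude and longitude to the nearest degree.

≈ (18°S, 112°E)

The haversine formula gives a central angle δ ≈ 1.494 rad (85.6°) between the endpoints. The total great-circle distance is δ·R ≈ 1.494 × 6371 ≈ 9517 km, so the target fraction is f = 6500/9517 ≈ 0.683.
Interpolate at f ≈ 0.683 with slerp weights a = sin((1−f)δ)/sin δ ≈ 0.457, b = sin(fδ)/sin δ ≈ 0.855.
p = a·p₁ + b·p₂ ≈ (-0.361, 0.877, -0.316); φ = arcsin(p_z) ≈ -18.43°, λ = atan2(p_y, p_x) ≈ 112.36°.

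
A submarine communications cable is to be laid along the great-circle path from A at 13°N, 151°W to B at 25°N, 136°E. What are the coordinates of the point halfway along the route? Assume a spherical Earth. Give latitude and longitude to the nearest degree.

From cos δ = sin φ₁ sin φ₂ + cos φ₁ cos φ₂ cos Δλ, the central angle is δ ≈ 1.210 rad (69.3°).
Interpolate at f = 1/2 with slerp weights a = sin((1−f)δ)/sin δ ≈ 0.608, b = sin(fδ)/sin δ ≈ 0.608.
p = a·p₁ + b·p₂ ≈ (-0.914, 0.096, 0.394); φ = arcsin(p_z) ≈ 23.18°, λ = atan2(p_y, p_x) ≈ 174.03°.

≈ 23°N, 174°E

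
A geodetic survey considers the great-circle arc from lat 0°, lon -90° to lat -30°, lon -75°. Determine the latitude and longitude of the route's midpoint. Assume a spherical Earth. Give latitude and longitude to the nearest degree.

From cos δ = sin φ₁ sin φ₂ + cos φ₁ cos φ₂ cos Δλ, the central angle is δ ≈ 0.580 rad (33.2°).
Interpolate at f = 1/2 with slerp weights a = sin((1−f)δ)/sin δ ≈ 0.522, b = sin(fδ)/sin δ ≈ 0.522.
p = a·p₁ + b·p₂ ≈ (0.117, -0.958, -0.261); φ = arcsin(p_z) ≈ -15.12°, λ = atan2(p_y, p_x) ≈ -83.04°.

≈ lat -15°, lon -83°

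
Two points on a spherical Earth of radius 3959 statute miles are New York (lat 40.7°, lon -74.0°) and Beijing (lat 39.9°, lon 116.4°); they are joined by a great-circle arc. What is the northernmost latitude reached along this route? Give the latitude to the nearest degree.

The great circle lies in the plane with unit normal n̂ = (p₁ × p₂)/|p₁ × p₂|.
Here n̂_z ≈ -0.106; the vertex latitude is φ_max = arccos|n̂_z| ≈ 83.9°.
Check via Clairaut: cos φ_max = |cos φ₁| · sin C = cos(40.7°)·sin(8.1°) ≈ 0.106, again giving ≈ 83.9°.

≈ 84°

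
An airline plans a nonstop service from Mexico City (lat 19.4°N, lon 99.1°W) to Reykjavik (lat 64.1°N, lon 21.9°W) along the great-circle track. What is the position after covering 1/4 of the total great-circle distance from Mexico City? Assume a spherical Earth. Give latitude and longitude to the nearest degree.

≈ lat 34°N, lon 90°W

Convert each endpoint to a unit vector on the sphere (x = cos φ cos λ, y = cos φ sin λ, z = sin φ).
The central angle between the endpoints is δ = arccos(p₁·p₂) ≈ 1.170 rad (67.0°).
Interpolate at f = 1/4 with slerp weights a = sin((1−f)δ)/sin δ ≈ 0.835, b = sin(fδ)/sin δ ≈ 0.313.
p = a·p₁ + b·p₂ ≈ (0.002, -0.829, 0.559); φ = arcsin(p_z) ≈ 34.00°, λ = atan2(p_y, p_x) ≈ -89.84°.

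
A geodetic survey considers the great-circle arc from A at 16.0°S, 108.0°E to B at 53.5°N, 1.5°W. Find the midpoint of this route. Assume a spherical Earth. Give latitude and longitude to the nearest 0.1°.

≈ 29.2°N, 71.7°E

Convert each endpoint to a unit vector on the sphere (x = cos φ cos λ, y = cos φ sin λ, z = sin φ).
The central angle between the endpoints is δ = arccos(p₁·p₂) ≈ 1.996 rad (114.4°).
Interpolate at f = 1/2 with slerp weights a = sin((1−f)δ)/sin δ ≈ 0.922, b = sin(fδ)/sin δ ≈ 0.922.
p = a·p₁ + b·p₂ ≈ (0.275, 0.829, 0.487); φ = arcsin(p_z) ≈ 29.16°, λ = atan2(p_y, p_x) ≈ 71.68°.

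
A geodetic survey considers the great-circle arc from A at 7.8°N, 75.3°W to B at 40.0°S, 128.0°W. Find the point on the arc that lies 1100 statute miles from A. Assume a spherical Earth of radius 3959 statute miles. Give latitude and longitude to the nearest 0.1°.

From cos δ = sin φ₁ sin φ₂ + cos φ₁ cos φ₂ cos Δλ, the central angle is δ ≈ 1.189 rad (68.1°). The total great-circle distance is δ·R ≈ 1.189 × 3959 ≈ 4707 mi, so the target fraction is f = 1100/4707 ≈ 0.234.
Interpolate at f ≈ 0.234 with slerp weights a = sin((1−f)δ)/sin δ ≈ 0.851, b = sin(fδ)/sin δ ≈ 0.296.
p = a·p₁ + b·p₂ ≈ (0.075, -0.994, -0.074); φ = arcsin(p_z) ≈ -4.27°, λ = atan2(p_y, p_x) ≈ -85.71°.

≈ 4.3°S, 85.7°W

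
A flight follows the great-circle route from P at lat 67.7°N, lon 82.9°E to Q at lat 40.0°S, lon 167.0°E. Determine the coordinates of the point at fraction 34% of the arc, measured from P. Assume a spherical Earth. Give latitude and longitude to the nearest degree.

≈ lat 36°N, lon 133°E

Write both endpoints as unit vectors p₁, p₂ with components (cos φ cos λ, cos φ sin λ, sin φ).
The central angle between the endpoints is δ = arccos(p₁·p₂) ≈ 2.171 rad (124.4°).
Interpolate at f = 0.34 with slerp weights a = sin((1−f)δ)/sin δ ≈ 1.200, b = sin(fδ)/sin δ ≈ 0.815.
p = a·p₁ + b·p₂ ≈ (-0.552, 0.592, 0.586); φ = arcsin(p_z) ≈ 35.90°, λ = atan2(p_y, p_x) ≈ 132.99°.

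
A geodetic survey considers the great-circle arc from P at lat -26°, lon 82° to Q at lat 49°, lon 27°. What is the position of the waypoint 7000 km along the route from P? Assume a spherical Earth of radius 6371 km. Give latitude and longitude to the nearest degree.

≈ lat 28°, lon 49°

Write both endpoints as unit vectors p₁, p₂ with components (cos φ cos λ, cos φ sin λ, sin φ).
The central angle between the endpoints is δ = arccos(p₁·p₂) ≈ 1.563 rad (89.6°). The total great-circle distance is δ·R ≈ 1.563 × 6371 ≈ 9961 km, so the target fraction is f = 7000/9961 ≈ 0.703.
Interpolate at f ≈ 0.703 with slerp weights a = sin((1−f)δ)/sin δ ≈ 0.448, b = sin(fδ)/sin δ ≈ 0.891.
p = a·p₁ + b·p₂ ≈ (0.577, 0.664, 0.476); φ = arcsin(p_z) ≈ 28.41°, λ = atan2(p_y, p_x) ≈ 49.03°.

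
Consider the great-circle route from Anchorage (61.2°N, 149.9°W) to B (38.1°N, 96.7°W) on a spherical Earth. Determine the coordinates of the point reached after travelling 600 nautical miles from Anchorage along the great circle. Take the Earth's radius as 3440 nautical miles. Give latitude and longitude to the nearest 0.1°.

Convert each endpoint to a unit vector on the sphere (x = cos φ cos λ, y = cos φ sin λ, z = sin φ).
The central angle between the endpoints is δ = arccos(p₁·p₂) ≈ 0.695 rad (39.8°). The total great-circle distance is δ·R ≈ 0.695 × 3440 ≈ 2392 nmi, so the target fraction is f = 600/2392 ≈ 0.251.
Interpolate at f ≈ 0.251 with slerp weights a = sin((1−f)δ)/sin δ ≈ 0.777, b = sin(fδ)/sin δ ≈ 0.271.
p = a·p₁ + b·p₂ ≈ (-0.349, -0.399, 0.848); φ = arcsin(p_z) ≈ 57.98°, λ = atan2(p_y, p_x) ≈ -131.12°.

≈ (58.0°N, 131.1°W)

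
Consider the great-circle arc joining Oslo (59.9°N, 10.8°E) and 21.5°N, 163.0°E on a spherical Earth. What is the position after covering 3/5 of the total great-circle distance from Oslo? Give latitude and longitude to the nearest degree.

Convert each endpoint to a unit vector on the sphere (x = cos φ cos λ, y = cos φ sin λ, z = sin φ).
The central angle between the endpoints is δ = arccos(p₁·p₂) ≈ 1.667 rad (95.5°).
Interpolate at f = 3/5 with slerp weights a = sin((1−f)δ)/sin δ ≈ 0.621, b = sin(fδ)/sin δ ≈ 0.845.
p = a·p₁ + b·p₂ ≈ (-0.446, 0.288, 0.847); φ = arcsin(p_z) ≈ 57.91°, λ = atan2(p_y, p_x) ≈ 147.13°.

≈ 58°N, 147°E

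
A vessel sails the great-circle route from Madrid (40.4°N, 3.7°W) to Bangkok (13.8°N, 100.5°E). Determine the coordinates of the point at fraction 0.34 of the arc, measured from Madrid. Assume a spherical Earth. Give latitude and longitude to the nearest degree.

≈ (43°N, 38°E)

Convert each endpoint to a unit vector on the sphere (x = cos φ cos λ, y = cos φ sin λ, z = sin φ).
The central angle between the endpoints is δ = arccos(p₁·p₂) ≈ 1.598 rad (91.5°).
Interpolate at f = 0.34 with slerp weights a = sin((1−f)δ)/sin δ ≈ 0.870, b = sin(fδ)/sin δ ≈ 0.517.
p = a·p₁ + b·p₂ ≈ (0.570, 0.451, 0.687); φ = arcsin(p_z) ≈ 43.41°, λ = atan2(p_y, p_x) ≈ 38.37°.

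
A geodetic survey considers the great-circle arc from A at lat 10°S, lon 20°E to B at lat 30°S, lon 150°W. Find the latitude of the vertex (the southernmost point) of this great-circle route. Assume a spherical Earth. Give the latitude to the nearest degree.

The great circle lies in the plane with unit normal n̂ = (p₁ × p₂)/|p₁ × p₂|.
Here n̂_z ≈ -0.225; the vertex latitude is φ_max = arccos|n̂_z| ≈ 77.0°.
Check via Clairaut: cos φ_max = |cos φ₁| · sin C = cos(10.0°)·sin(166.8°) ≈ 0.225, again giving ≈ 77.0°.

≈ 77°S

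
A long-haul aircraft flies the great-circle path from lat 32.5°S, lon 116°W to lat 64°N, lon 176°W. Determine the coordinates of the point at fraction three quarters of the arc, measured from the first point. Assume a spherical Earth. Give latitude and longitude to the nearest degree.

≈ lat 42°N, lon 148°W

From cos δ = sin φ₁ sin φ₂ + cos φ₁ cos φ₂ cos Δλ, the central angle is δ ≈ 1.873 rad (107.3°).
Interpolate at f = 3/4 with slerp weights a = sin((1−f)δ)/sin δ ≈ 0.473, b = sin(fδ)/sin δ ≈ 1.033.
p = a·p₁ + b·p₂ ≈ (-0.627, -0.390, 0.675); φ = arcsin(p_z) ≈ 42.42°, λ = atan2(p_y, p_x) ≈ -148.10°.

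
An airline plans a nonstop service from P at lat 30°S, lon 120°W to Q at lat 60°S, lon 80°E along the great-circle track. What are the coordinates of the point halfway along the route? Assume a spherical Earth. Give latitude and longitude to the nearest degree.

≈ lat 72°S, lon 143°W

Write both endpoints as unit vectors p₁, p₂ with components (cos φ cos λ, cos φ sin λ, sin φ).
The central angle between the endpoints is δ = arccos(p₁·p₂) ≈ 1.545 rad (88.5°).
Interpolate at f = 1/2 with slerp weights a = sin((1−f)δ)/sin δ ≈ 0.698, b = sin(fδ)/sin δ ≈ 0.698.
p = a·p₁ + b·p₂ ≈ (-0.242, -0.180, -0.954); φ = arcsin(p_z) ≈ -72.47°, λ = atan2(p_y, p_x) ≈ -143.35°.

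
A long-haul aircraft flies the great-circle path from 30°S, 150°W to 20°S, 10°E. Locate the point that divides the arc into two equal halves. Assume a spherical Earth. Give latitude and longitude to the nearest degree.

≈ 69°S, 57°W

Write both endpoints as unit vectors p₁, p₂ with components (cos φ cos λ, cos φ sin λ, sin φ).
The central angle between the endpoints is δ = arccos(p₁·p₂) ≈ 2.206 rad (126.4°).
Interpolate at f = 1/2 with slerp weights a = sin((1−f)δ)/sin δ ≈ 1.109, b = sin(fδ)/sin δ ≈ 1.109.
p = a·p₁ + b·p₂ ≈ (0.195, -0.299, -0.934); φ = arcsin(p_z) ≈ -69.08°, λ = atan2(p_y, p_x) ≈ -56.97°.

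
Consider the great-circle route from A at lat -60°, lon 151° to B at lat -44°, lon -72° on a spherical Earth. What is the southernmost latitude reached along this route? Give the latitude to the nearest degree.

The great circle lies in the plane with unit normal n̂ = (p₁ × p₂)/|p₁ × p₂|.
Here n̂_z ≈ +0.261; the vertex latitude is φ_max = arccos|n̂_z| ≈ 74.9°.
Check via Clairaut: cos φ_max = |cos φ₁| · sin C = cos(60.0°)·sin(148.6°) ≈ 0.261, again giving ≈ 74.9°.

≈ -75°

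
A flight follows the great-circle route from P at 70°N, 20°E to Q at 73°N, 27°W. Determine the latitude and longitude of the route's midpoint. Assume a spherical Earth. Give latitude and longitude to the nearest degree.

Write both endpoints as unit vectors p₁, p₂ with components (cos φ cos λ, cos φ sin λ, sin φ).
The central angle between the endpoints is δ = arccos(p₁·p₂) ≈ 0.258 rad (14.8°).
Interpolate at f = 1/2 with slerp weights a = sin((1−f)δ)/sin δ ≈ 0.504, b = sin(fδ)/sin δ ≈ 0.504.
p = a·p₁ + b·p₂ ≈ (0.293, -0.008, 0.956); φ = arcsin(p_z) ≈ 72.93°, λ = atan2(p_y, p_x) ≈ -1.55°.

≈ 73°N, 2°W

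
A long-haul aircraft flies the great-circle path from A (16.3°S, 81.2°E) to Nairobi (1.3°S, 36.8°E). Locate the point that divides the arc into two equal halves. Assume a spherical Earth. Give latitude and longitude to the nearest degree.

≈ (9°S, 59°E)

Convert each endpoint to a unit vector on the sphere (x = cos φ cos λ, y = cos φ sin λ, z = sin φ).
The central angle between the endpoints is δ = arccos(p₁·p₂) ≈ 0.807 rad (46.2°).
Interpolate at f = 1/2 with slerp weights a = sin((1−f)δ)/sin δ ≈ 0.544, b = sin(fδ)/sin δ ≈ 0.544.
p = a·p₁ + b·p₂ ≈ (0.515, 0.841, -0.165); φ = arcsin(p_z) ≈ -9.49°, λ = atan2(p_y, p_x) ≈ 58.52°.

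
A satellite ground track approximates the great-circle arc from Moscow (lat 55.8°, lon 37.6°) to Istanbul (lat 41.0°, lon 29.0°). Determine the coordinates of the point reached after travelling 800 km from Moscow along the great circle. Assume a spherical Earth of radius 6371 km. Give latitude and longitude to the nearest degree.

≈ lat 49°, lon 33°

Write both endpoints as unit vectors p₁, p₂ with components (cos φ cos λ, cos φ sin λ, sin φ).
The central angle between the endpoints is δ = arccos(p₁·p₂) ≈ 0.276 rad (15.8°). The total great-circle distance is δ·R ≈ 0.276 × 6371 ≈ 1761 km, so the target fraction is f = 800/1761 ≈ 0.454.
Interpolate at f ≈ 0.454 with slerp weights a = sin((1−f)δ)/sin δ ≈ 0.551, b = sin(fδ)/sin δ ≈ 0.459.
p = a·p₁ + b·p₂ ≈ (0.548, 0.357, 0.756); φ = arcsin(p_z) ≈ 49.15°, λ = atan2(p_y, p_x) ≈ 33.06°.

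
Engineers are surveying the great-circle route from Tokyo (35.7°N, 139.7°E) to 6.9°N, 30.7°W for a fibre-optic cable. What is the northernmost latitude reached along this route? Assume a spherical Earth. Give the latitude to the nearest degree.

The great circle lies in the plane with unit normal n̂ = (p₁ × p₂)/|p₁ × p₂|.
Here n̂_z ≈ -0.195; the vertex latitude is φ_max = arccos|n̂_z| ≈ 78.7°.
Check via Clairaut: cos φ_max = |cos φ₁| · sin C = cos(35.7°)·sin(13.9°) ≈ 0.195, again giving ≈ 78.7°.

≈ 79°N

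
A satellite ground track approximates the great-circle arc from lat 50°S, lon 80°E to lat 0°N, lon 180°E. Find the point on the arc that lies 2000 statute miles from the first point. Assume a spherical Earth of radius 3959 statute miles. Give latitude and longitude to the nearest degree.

The haversine formula gives a central angle δ ≈ 1.683 rad (96.4°) between the endpoints. The total great-circle distance is δ·R ≈ 1.683 × 3959 ≈ 6662 mi, so the target fraction is f = 2000/6662 ≈ 0.300.
Interpolate at f ≈ 0.300 with slerp weights a = sin((1−f)δ)/sin δ ≈ 0.929, b = sin(fδ)/sin δ ≈ 0.487.
p = a·p₁ + b·p₂ ≈ (-0.383, 0.588, -0.712); φ = arcsin(p_z) ≈ -45.40°, λ = atan2(p_y, p_x) ≈ 123.08°.

≈ lat 45°S, lon 123°E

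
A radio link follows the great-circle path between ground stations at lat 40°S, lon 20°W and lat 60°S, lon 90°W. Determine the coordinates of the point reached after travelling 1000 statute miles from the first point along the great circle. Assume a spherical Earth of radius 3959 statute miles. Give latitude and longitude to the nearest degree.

≈ lat 50°S, lon 35°W

Write both endpoints as unit vectors p₁, p₂ with components (cos φ cos λ, cos φ sin λ, sin φ).
The central angle between the endpoints is δ = arccos(p₁·p₂) ≈ 0.813 rad (46.6°). The total great-circle distance is δ·R ≈ 0.813 × 3959 ≈ 3217 mi, so the target fraction is f = 1000/3217 ≈ 0.311.
Interpolate at f ≈ 0.311 with slerp weights a = sin((1−f)δ)/sin δ ≈ 0.732, b = sin(fδ)/sin δ ≈ 0.344.
p = a·p₁ + b·p₂ ≈ (0.527, -0.364, -0.768); φ = arcsin(p_z) ≈ -50.21°, λ = atan2(p_y, p_x) ≈ -34.64°.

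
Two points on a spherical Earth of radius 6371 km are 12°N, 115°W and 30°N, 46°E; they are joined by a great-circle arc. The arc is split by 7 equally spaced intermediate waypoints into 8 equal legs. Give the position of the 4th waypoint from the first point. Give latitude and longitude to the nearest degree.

The haversine formula gives a central angle δ ≈ 2.342 rad (134.2°) between the endpoints.
Interpolate at f = 4/8 with slerp weights a = sin((1−f)δ)/sin δ ≈ 1.285, b = sin(fδ)/sin δ ≈ 1.285.
p = a·p₁ + b·p₂ ≈ (0.242, -0.339, 0.909); φ = arcsin(p_z) ≈ 65.42°, λ = atan2(p_y, p_x) ≈ -54.47°.

≈ 65°N, 54°W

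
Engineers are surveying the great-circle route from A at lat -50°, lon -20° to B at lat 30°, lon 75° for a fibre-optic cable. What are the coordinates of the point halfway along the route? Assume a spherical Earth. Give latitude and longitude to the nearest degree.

≈ lat -14°, lon 37°

From cos δ = sin φ₁ sin φ₂ + cos φ₁ cos φ₂ cos Δλ, the central angle is δ ≈ 2.017 rad (115.6°).
Interpolate at f = 1/2 with slerp weights a = sin((1−f)δ)/sin δ ≈ 0.938, b = sin(fδ)/sin δ ≈ 0.938.
p = a·p₁ + b·p₂ ≈ (0.777, 0.578, -0.250); φ = arcsin(p_z) ≈ -14.45°, λ = atan2(p_y, p_x) ≈ 36.67°.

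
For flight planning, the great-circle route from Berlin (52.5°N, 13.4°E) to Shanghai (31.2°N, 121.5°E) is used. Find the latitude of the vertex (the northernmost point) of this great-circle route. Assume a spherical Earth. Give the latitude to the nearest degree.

The great circle lies in the plane with unit normal n̂ = (p₁ × p₂)/|p₁ × p₂|.
Here n̂_z ≈ +0.511; the vertex latitude is φ_max = arccos|n̂_z| ≈ 59.3°.
Check via Clairaut: cos φ_max = |cos φ₁| · sin C = cos(52.5°)·sin(57.1°) ≈ 0.511, again giving ≈ 59.3°.

≈ 59°N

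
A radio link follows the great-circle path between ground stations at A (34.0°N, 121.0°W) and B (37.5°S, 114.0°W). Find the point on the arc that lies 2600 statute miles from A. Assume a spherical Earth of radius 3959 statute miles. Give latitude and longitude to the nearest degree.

From cos δ = sin φ₁ sin φ₂ + cos φ₁ cos φ₂ cos Δλ, the central angle is δ ≈ 1.253 rad (71.8°). The total great-circle distance is δ·R ≈ 1.253 × 3959 ≈ 4961 mi, so the target fraction is f = 2600/4961 ≈ 0.524.
Interpolate at f ≈ 0.524 with slerp weights a = sin((1−f)δ)/sin δ ≈ 0.591, b = sin(fδ)/sin δ ≈ 0.643.
p = a·p₁ + b·p₂ ≈ (-0.460, -0.886, -0.061); φ = arcsin(p_z) ≈ -3.48°, λ = atan2(p_y, p_x) ≈ -117.43°.

≈ (3°S, 117°W)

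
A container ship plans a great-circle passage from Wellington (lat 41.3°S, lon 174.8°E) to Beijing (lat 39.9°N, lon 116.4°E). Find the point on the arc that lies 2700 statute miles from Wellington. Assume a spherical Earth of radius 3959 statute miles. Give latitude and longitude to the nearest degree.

≈ lat 9°S, lon 150°E

From cos δ = sin φ₁ sin φ₂ + cos φ₁ cos φ₂ cos Δλ, the central angle is δ ≈ 1.692 rad (97.0°). The total great-circle distance is δ·R ≈ 1.692 × 3959 ≈ 6700 mi, so the target fraction is f = 2700/6700 ≈ 0.403.
Interpolate at f ≈ 0.403 with slerp weights a = sin((1−f)δ)/sin δ ≈ 0.853, b = sin(fδ)/sin δ ≈ 0.635.
p = a·p₁ + b·p₂ ≈ (-0.855, 0.494, -0.156); φ = arcsin(p_z) ≈ -8.97°, λ = atan2(p_y, p_x) ≈ 149.96°.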